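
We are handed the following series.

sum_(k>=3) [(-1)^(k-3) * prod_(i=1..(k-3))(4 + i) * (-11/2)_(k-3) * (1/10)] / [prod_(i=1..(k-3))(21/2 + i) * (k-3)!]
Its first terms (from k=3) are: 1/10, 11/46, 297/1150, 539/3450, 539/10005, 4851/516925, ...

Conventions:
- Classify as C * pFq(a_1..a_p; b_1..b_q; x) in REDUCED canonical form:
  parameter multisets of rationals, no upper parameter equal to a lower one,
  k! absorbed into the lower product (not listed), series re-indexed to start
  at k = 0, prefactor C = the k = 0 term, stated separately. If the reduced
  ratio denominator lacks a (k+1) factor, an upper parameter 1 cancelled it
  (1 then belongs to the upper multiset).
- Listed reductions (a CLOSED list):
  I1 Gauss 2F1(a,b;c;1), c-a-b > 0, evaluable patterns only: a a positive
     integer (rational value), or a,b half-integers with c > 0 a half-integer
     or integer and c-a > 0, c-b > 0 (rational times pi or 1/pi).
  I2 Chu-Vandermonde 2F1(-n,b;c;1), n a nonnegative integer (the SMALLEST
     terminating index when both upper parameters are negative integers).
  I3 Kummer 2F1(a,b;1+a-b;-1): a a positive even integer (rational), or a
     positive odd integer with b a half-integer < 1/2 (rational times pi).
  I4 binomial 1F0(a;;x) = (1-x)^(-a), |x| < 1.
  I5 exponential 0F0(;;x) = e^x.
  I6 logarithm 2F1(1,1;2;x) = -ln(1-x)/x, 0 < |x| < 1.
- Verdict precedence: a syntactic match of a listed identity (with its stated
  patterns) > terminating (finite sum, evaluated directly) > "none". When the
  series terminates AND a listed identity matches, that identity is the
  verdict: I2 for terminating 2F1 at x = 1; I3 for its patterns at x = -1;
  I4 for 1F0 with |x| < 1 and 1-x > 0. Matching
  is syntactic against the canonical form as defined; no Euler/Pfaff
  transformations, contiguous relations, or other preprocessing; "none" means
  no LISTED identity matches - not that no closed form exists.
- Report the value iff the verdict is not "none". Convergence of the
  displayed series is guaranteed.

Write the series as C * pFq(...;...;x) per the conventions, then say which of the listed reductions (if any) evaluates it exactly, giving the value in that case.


With C = 1/10: the canonical form is 2F1(-11/2, 5; 23/2; -1). Verdict (x = -1): the Kummer evaluation I3 applies (x = -1; c = 23/2 equals 1+a-b for upper {-11/2, 5}: listed pattern). Hence: (8729721/33554432) * pi.

Structural cue: with t_0 = 1/10, the running product (C = 1/10) telescopes to a rising factorial.
Step ratio: r(k) = (-1) * (k-11/2) (k+5) / [(k+23/2) (k+1)] - rational in k. x = (-1); t_0 = 1/10; negate the roots.


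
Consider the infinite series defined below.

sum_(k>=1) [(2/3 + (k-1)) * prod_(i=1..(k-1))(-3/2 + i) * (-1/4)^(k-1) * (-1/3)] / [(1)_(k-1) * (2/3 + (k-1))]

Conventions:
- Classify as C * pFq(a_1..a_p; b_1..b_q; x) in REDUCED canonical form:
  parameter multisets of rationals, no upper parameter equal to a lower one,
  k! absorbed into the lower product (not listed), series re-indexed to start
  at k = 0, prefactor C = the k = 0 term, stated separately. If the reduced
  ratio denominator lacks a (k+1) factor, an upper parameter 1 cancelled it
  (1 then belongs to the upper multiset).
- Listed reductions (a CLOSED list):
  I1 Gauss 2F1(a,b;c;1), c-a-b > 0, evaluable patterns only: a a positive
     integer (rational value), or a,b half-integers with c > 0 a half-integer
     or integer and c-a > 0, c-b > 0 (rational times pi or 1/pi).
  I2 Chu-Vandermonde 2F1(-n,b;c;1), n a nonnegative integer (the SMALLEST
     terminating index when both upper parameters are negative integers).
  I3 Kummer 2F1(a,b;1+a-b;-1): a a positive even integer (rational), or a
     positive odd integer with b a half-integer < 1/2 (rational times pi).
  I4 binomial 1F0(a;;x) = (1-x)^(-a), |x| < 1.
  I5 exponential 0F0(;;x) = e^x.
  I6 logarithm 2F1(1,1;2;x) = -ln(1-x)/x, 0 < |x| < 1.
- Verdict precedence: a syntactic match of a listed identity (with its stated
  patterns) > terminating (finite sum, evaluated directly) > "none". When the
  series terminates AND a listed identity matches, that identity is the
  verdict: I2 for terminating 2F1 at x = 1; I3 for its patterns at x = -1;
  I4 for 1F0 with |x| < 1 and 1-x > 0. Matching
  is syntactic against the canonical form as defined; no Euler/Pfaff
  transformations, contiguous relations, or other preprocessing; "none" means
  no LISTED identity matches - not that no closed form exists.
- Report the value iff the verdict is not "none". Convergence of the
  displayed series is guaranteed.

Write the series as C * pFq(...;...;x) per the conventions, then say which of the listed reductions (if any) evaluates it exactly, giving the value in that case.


With C = -1/3: the canonical form is 1F0(-1/2; -; -1/4). Verdict: this is the binomial series (I4) (the 1F0 binomial series: exponent 1/2, x = -1/4). Value: (-1/3) * (5/4)^(1/2).

Key observation: t_0 being -1/3, the running product (C = -1/3) telescopes to a rising factorial.
Term ratio: r(k) = (-1/4) * (k-1/2) / [(k+1)] - poly over poly, x = (-1/4) from leading terms; C = -1/3 at k = 0.


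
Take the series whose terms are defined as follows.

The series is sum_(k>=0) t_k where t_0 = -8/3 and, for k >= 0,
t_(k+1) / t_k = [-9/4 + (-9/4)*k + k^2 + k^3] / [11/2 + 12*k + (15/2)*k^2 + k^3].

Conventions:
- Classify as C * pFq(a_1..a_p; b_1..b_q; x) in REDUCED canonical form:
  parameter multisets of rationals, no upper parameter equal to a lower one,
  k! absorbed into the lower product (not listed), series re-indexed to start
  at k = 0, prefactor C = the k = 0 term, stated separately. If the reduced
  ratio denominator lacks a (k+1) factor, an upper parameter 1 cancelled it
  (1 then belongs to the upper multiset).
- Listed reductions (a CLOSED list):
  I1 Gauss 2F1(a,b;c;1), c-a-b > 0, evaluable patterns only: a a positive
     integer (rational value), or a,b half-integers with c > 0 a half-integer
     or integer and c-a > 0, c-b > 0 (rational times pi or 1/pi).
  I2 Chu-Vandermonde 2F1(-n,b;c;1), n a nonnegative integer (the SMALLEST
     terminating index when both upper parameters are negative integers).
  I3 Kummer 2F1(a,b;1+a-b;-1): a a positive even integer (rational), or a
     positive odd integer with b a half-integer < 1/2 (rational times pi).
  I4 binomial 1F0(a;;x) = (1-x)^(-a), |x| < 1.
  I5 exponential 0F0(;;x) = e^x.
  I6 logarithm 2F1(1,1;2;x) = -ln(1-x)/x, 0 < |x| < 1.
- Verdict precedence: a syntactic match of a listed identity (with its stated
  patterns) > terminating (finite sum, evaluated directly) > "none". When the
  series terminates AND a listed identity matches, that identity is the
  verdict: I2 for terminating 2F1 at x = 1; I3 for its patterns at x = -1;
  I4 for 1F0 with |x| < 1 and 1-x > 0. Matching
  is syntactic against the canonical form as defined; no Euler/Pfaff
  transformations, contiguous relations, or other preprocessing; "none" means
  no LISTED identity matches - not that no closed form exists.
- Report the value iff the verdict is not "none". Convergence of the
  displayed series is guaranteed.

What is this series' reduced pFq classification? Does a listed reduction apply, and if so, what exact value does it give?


At argument 1: a 2F1 with upper {-3/2, 3/2}, lower {11/2}, scaled by C = -8/3. Verdict: the half-integer Gauss pattern (I1) matches (x = 1; upper {-3/2, 3/2} half-integers, c = 11/2 in the evaluable pattern). Its exact value is (-2205/4096) * pi.

First insight: t_0 being -8/3, the parameter 1 appears in both the upper and lower lists and cancels.
Consecutive-term ratio: r(k) = 1 * (k-3/2) (k+3/2) / [(k+11/2) (k+1)] - rational; roots negated = parameters, x = 1, C = -8/3.


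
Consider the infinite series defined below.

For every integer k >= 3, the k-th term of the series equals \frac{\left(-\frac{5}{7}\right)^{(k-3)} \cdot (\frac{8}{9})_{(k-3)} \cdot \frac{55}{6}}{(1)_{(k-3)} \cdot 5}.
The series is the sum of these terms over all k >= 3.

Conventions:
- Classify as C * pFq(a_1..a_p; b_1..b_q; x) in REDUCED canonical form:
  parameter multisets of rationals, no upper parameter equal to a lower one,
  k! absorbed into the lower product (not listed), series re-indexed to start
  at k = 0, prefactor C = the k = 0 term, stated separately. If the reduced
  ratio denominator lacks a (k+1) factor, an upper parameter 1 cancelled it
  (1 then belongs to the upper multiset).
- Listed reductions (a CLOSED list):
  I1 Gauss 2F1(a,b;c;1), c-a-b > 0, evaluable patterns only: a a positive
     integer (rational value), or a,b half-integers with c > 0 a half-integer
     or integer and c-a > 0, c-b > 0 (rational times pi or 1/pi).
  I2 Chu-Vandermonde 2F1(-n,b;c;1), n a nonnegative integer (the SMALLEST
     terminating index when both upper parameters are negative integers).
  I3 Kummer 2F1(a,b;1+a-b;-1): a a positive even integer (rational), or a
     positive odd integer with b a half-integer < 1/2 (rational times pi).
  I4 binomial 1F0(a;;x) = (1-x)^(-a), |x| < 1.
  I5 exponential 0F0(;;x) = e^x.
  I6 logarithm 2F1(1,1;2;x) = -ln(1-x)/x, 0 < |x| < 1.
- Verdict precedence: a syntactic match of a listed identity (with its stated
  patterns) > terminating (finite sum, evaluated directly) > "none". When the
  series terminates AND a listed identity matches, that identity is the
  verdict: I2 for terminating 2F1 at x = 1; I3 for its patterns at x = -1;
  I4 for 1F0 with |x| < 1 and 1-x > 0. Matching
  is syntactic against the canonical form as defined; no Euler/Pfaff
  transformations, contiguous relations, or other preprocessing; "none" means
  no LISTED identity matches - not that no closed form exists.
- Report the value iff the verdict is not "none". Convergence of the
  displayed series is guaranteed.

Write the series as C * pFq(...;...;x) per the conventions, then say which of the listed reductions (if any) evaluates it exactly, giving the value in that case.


Reduced: x = -\frac{5}{7}, 1F0, upper = {\frac{8}{9}}, lower = {-}, C = \frac{11}{6}. Verdict: binomial (I4) matches (the 1F0 binomial series: exponent -8/9, x = -\frac{5}{7}). Value: \frac{11}{6} \cdot \left(\frac{12}{7}\right)^{-\frac{8}{9}}.

Structural cue: t_0 = \frac{11}{6} here, and the constant factors (C = 11/6) combine into one prefactor.
Adjacent-term ratio: r(k) = -\frac{5}{7} * (k+\frac{8}{9}) / [(k+1)] - rational in k, leading ratio -\frac{5}{7}; with t_0 = \frac{11}{6}, classification follows.


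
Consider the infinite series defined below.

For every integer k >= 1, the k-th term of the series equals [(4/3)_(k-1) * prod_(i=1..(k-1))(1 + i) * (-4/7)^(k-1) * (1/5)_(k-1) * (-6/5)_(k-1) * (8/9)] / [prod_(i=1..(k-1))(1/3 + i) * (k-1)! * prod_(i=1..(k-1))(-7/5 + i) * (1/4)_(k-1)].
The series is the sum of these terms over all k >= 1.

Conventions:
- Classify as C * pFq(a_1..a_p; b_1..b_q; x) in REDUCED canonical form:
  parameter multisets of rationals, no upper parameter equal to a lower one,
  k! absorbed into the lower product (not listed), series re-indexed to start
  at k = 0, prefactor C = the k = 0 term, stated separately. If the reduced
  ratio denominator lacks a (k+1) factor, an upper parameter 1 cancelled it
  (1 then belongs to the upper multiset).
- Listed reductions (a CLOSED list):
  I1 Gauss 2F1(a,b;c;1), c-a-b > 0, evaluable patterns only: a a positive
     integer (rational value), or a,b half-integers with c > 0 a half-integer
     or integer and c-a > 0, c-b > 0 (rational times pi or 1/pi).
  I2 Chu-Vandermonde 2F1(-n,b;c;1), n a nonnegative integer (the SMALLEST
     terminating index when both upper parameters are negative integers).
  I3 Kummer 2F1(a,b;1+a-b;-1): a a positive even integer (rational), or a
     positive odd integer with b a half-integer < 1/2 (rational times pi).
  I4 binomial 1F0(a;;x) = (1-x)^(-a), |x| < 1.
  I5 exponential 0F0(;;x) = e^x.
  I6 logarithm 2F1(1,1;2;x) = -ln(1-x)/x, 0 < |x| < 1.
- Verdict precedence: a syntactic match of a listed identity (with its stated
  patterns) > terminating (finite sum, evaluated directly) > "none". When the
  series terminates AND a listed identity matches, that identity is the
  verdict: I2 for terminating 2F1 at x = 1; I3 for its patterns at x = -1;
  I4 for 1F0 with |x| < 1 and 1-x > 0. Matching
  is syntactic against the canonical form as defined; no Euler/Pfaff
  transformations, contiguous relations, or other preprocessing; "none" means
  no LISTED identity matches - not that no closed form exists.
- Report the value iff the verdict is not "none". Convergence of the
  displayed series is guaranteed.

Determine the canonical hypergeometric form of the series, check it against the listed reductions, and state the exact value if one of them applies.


This is 8/9 * 3F2(-6/5, 1/5, 2; -2/5, 1/4; -4/7) in reduced canonical form. Verdict: none - at argument -4/7 the multisets {-6/5, 1/5, 2} ; {-2/5, 1/4} match no listed identity.

Structural cue: t_0 being 8/9, the lower running product (C = 8/9) is a rising factorial.
Adjacent-term ratio: r(k) = (-4/7) * (k-6/5) (k+1/5) (k+2) / [(k-2/5) (k+1/4) (k+1)] - rational; roots negated = parameters, x = (-4/7), C = 8/9.


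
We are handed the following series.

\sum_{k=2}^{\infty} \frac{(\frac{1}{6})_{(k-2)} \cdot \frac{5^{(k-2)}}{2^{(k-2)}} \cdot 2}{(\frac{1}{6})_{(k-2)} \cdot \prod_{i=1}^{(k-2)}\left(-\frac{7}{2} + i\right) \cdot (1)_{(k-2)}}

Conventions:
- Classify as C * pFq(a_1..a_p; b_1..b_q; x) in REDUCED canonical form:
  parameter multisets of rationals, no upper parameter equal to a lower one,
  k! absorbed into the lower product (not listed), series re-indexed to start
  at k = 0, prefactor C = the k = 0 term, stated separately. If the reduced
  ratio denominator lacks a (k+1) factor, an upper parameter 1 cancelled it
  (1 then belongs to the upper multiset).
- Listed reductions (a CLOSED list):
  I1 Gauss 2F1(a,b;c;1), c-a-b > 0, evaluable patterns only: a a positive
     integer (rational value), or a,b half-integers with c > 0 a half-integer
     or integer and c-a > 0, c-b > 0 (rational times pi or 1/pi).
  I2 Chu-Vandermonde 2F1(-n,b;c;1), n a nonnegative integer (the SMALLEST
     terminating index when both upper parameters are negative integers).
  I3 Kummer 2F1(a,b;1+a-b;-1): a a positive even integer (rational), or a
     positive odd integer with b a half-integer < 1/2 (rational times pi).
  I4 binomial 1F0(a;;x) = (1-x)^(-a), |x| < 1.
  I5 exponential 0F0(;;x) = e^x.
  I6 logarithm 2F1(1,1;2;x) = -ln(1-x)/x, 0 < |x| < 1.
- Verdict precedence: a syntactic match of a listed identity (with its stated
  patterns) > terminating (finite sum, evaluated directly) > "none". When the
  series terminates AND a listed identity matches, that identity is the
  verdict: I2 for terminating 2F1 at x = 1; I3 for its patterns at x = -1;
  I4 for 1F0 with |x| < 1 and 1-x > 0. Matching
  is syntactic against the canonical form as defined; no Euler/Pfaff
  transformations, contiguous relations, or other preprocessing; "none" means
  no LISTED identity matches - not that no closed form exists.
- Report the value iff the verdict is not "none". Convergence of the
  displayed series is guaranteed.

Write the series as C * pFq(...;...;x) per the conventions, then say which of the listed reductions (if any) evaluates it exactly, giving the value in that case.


Reduced: x = \frac{5}{2}, 0F1, upper = {-}, lower = {-\frac{5}{2}}, C = 2. Verdict: none - at argument \frac{5}{2} the multisets {-} ; {-\frac{5}{2}} match no listed identity.

Key step: from the first term 2: the two k-th powers (C = 2, x = 5/2) combine into one argument.
Adjacent-term ratio: r(k) = \frac{5}{2} * 1 / [(k-\frac{5}{2}) (k+1)] - rational; roots negated = parameters, x = \frac{5}{2}, C = 2.


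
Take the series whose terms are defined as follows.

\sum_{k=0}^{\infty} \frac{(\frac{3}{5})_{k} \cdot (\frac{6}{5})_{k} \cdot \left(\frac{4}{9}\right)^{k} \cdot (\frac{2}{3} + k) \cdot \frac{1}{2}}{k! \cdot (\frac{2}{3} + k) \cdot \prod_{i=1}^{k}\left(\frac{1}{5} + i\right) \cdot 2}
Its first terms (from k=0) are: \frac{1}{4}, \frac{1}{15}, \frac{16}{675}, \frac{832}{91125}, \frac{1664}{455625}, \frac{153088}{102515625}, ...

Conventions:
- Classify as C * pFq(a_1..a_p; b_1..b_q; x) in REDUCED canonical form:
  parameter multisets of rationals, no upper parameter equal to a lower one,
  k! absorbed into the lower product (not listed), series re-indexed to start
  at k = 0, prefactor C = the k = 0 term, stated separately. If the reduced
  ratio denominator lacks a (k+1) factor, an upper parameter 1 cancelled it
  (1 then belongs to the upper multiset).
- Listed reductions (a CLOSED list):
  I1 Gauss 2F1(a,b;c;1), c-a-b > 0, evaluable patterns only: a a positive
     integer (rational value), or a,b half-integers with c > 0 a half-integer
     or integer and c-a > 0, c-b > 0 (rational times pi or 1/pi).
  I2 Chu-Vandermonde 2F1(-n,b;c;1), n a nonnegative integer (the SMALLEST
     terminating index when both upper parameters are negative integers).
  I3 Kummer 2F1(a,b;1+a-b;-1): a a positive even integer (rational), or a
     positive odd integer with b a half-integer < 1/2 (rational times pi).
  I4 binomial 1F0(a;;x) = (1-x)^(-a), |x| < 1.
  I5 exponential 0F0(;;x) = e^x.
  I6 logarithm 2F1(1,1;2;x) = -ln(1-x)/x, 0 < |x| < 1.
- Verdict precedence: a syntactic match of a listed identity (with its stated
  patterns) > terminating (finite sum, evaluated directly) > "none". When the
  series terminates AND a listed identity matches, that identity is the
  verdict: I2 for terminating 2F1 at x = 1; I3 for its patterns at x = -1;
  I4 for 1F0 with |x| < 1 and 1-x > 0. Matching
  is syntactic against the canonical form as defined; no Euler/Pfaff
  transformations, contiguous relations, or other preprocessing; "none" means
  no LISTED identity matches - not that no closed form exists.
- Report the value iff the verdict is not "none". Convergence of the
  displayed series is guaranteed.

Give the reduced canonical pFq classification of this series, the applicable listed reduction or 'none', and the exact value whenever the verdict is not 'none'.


Reduced: x = \frac{4}{9}, 1F0, upper = {\frac{3}{5}}, lower = {-}, C = \frac{1}{4}. Verdict: this is binomial (I4) (the 1F0 binomial series: exponent -3/5, x = \frac{4}{9}). Value: \frac{1}{4} \cdot \left(\frac{5}{9}\right)^{-\frac{3}{5}}.

First insight: t_0 = \frac{1}{4} here, and the parameter 6/5 appears in both the upper and lower lists and cancels (alongside the other common factor).
Term ratio: r(k) = \frac{4}{9} * (k+\frac{3}{5}) / [(k+1)] - rational in k, leading ratio \frac{4}{9}; with t_0 = \frac{1}{4}, classification follows.


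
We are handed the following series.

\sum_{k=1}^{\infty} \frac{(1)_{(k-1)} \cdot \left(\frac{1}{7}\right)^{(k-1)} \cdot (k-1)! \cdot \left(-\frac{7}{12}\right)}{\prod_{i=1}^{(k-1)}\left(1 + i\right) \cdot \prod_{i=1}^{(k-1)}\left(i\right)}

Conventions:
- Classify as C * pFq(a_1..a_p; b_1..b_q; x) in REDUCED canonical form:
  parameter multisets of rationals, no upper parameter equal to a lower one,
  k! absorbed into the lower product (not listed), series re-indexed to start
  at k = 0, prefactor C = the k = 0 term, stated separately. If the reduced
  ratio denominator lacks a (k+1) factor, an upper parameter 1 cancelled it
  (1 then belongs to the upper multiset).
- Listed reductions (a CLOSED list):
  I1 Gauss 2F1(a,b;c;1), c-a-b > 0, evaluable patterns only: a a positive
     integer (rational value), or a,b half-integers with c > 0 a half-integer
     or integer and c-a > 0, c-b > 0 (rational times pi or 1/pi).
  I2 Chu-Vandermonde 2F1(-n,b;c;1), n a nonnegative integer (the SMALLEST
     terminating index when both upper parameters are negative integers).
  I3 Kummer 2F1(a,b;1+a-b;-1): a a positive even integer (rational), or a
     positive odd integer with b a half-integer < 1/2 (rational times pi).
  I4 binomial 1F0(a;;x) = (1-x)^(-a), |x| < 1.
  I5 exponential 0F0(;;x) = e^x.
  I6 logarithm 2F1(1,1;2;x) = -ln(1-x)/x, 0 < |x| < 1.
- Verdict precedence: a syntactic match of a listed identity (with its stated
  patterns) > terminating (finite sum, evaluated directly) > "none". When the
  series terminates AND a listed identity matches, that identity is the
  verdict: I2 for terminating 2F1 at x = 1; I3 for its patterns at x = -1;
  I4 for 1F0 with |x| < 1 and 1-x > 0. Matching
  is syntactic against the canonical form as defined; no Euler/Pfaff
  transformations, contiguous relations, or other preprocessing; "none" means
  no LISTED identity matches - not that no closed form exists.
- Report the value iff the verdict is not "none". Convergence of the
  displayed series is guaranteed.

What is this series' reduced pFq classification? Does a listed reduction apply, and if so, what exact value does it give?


Prefactor -\frac{7}{12}, argument \frac{1}{7}: 2F1 with upper {1, 1} over lower {2}. Verdict: the I6 logarithm reduction matches (the logarithm: parameters (1,1;2), x = \frac{1}{7}). Exact value: \frac{49}{12} \cdot \ln\left(\frac{6}{7}\right).

Structural cue: with t_0 = -\frac{7}{12}, the lower running product (C = -7/12, x = 1/7) is a rising factorial.
Consecutive-term ratio: r(k) = \frac{1}{7} * (k+1) (k+1) / [(k+2) (k+1)] ; factor over Q: parameters, x = \frac{1}{7}, and C = -\frac{7}{12}.


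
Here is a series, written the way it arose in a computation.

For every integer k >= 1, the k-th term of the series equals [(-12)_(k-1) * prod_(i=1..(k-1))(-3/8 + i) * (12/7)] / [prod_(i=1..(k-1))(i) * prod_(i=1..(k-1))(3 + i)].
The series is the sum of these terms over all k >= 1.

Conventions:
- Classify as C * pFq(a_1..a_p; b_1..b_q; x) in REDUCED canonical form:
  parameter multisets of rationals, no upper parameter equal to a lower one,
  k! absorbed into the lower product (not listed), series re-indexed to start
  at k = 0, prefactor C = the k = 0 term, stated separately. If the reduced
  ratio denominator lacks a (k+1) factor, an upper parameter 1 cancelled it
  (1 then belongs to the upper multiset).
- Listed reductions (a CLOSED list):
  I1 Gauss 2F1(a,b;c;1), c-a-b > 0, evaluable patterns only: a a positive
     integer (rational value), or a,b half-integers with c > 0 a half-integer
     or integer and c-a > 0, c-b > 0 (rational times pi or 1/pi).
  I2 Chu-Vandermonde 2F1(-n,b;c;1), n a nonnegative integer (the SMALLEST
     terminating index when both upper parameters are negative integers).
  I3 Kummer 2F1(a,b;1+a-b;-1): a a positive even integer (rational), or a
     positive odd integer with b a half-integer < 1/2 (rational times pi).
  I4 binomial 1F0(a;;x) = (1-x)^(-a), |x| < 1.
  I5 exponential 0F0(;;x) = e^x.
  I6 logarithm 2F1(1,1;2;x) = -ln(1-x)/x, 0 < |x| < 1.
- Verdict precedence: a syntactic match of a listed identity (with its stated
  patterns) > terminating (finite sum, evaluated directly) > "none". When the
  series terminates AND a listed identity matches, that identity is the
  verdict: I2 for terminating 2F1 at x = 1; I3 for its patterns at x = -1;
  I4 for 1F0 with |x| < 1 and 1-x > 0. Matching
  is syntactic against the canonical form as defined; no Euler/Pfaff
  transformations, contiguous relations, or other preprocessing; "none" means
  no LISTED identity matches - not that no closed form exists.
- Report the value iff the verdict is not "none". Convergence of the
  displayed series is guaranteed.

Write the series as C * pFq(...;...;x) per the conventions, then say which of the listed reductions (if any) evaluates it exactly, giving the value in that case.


Classification (C = 12/7): 2F1 with upper {-12, 5/8}, lower {4}, argument x = 1. Verdict: Chu-Vandermonde (I2) matches (terminating 2F1 at x = 1 with n = 12, b = 5/8, c = 4). Exact value: 79683364994715/123145302310912.

The tell: x = 1 and the product of the first k integers (C = 12/7, x = 1) is k!.
Ratio: r(k) = 1 * (k-12) (k+5/8) / [(k+4) (k+1)] ; factor over Q: parameters, x = 1, and C = 12/7.


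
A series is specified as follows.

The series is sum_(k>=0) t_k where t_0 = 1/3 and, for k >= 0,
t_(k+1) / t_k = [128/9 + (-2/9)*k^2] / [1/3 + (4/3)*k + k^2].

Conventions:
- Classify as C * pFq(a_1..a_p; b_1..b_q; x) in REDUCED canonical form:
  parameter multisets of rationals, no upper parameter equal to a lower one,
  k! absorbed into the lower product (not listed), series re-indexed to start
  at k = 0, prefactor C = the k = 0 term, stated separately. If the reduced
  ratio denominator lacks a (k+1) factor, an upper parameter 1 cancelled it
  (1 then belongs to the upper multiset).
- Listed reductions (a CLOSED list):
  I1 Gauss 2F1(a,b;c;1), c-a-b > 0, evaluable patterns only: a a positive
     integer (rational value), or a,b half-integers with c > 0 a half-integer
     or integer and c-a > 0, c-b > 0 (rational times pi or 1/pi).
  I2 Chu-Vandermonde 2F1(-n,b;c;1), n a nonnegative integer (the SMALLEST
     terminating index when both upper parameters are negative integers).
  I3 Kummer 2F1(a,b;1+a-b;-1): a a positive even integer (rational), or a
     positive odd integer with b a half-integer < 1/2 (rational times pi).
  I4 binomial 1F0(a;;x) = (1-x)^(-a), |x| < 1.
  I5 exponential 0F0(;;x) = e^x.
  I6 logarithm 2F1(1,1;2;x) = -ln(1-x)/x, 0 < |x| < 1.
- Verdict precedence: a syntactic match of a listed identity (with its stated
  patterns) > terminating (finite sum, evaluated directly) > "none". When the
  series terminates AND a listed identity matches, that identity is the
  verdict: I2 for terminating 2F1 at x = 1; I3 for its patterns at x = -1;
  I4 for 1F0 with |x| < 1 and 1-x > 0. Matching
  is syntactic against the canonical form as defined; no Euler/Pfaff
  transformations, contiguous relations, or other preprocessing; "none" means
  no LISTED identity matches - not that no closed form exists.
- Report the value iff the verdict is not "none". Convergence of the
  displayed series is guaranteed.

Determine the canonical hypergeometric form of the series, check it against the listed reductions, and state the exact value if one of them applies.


First insight: with t_0 = 1/3, the expanded ratio factors over Q; C = 1/3, roots give parameters.
Consecutive-term ratio: r(k) = (-2/9) * (k-8) (k+8) / [(k+1/3) (k+1)] - rational; roots negated = parameters, x = (-2/9), C = 1/3.

Prefactor 1/3, argument -2/9: 2F1 with upper {-8, 8} over lower {1/3}. Verdict: terminating at k = 8: the factor (-8)_k kills every later term; summing the 9 survivors is exact. Hence: 330455/741.


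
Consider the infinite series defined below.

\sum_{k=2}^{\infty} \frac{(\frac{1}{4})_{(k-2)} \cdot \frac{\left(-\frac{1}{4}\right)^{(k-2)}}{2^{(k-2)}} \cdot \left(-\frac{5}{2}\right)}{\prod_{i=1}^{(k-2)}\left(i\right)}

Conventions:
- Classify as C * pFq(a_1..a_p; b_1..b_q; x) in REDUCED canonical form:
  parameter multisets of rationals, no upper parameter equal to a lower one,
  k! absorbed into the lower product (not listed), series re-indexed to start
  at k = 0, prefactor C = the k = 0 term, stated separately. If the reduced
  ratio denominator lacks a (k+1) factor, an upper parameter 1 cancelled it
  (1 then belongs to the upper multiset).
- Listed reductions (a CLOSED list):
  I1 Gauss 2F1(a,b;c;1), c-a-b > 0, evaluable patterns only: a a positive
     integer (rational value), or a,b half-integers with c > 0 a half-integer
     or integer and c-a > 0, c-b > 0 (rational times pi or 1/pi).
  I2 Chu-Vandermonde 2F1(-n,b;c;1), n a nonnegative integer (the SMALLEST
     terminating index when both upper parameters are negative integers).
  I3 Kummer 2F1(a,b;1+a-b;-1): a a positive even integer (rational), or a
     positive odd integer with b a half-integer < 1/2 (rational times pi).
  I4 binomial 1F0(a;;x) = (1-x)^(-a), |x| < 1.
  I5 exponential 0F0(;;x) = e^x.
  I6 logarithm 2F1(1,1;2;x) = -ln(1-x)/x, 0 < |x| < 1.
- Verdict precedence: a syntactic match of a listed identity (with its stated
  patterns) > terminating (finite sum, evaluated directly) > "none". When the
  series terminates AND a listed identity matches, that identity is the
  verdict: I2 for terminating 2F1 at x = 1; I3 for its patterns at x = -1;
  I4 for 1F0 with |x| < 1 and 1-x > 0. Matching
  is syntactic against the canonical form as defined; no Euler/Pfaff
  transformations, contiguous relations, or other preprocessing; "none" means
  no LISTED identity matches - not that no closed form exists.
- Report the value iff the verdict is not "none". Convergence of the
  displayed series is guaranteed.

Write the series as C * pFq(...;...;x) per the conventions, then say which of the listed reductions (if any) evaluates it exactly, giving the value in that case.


With C = -\frac{5}{2}: the canonical form is 1F0(\frac{1}{4}; -; -\frac{1}{8}). Verdict: the binomial series (I4) applies (the 1F0 binomial series: exponent -1/4, x = -\frac{1}{8}). Value: \left(-\frac{5}{2}\right) \cdot \left(\frac{9}{8}\right)^{-\frac{1}{4}}.

Structural cue: x = -\frac{1}{8} and the two k-th powers (C = -5/2) combine into one argument.
Ratio: r(k) = -\frac{1}{8} * (k+\frac{1}{4}) / [(k+1)] - rational in k. x = -\frac{1}{8}; t_0 = -\frac{5}{2}; negate the roots.


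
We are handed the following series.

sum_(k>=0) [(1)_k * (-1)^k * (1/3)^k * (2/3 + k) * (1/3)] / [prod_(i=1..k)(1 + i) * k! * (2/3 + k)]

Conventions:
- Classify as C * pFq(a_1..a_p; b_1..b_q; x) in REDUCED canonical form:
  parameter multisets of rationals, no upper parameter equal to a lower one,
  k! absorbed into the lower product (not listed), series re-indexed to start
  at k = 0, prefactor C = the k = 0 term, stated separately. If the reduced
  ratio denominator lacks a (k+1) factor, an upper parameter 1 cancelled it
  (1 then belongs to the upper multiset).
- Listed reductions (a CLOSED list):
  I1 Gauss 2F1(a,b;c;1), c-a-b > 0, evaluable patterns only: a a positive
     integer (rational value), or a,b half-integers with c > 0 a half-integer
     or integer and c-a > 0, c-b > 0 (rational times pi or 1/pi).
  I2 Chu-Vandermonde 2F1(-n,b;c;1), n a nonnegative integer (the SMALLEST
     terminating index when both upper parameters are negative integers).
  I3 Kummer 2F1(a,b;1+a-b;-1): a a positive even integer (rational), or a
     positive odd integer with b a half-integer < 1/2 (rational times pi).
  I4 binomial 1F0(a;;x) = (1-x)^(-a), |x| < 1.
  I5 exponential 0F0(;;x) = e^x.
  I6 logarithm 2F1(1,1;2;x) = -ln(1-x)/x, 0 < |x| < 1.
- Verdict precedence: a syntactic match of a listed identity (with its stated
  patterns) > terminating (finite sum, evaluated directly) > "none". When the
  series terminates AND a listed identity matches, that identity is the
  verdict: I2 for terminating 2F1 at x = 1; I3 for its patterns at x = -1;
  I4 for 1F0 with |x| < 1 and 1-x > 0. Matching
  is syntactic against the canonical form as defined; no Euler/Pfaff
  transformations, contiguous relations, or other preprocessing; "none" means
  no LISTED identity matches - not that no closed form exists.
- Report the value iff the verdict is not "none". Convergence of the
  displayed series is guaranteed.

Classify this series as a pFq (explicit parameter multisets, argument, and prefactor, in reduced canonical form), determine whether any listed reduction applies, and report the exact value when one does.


Canonical form: C = 1/3 times 1F1 with upper {1}, lower {2}, x = -1/3. Verdict: none here - no I1-I6 shape fits x = -1/3 with lower {2}.

Key step: from the first term 1/3: striking the common factor k + 2/3 reduces the term (C = 1/3, x = -1/3).
Step ratio: r(k) = (-1/3) * (k+1) / [(k+2) (k+1)] ; factor over Q: parameters, x = (-1/3), and C = 1/3.


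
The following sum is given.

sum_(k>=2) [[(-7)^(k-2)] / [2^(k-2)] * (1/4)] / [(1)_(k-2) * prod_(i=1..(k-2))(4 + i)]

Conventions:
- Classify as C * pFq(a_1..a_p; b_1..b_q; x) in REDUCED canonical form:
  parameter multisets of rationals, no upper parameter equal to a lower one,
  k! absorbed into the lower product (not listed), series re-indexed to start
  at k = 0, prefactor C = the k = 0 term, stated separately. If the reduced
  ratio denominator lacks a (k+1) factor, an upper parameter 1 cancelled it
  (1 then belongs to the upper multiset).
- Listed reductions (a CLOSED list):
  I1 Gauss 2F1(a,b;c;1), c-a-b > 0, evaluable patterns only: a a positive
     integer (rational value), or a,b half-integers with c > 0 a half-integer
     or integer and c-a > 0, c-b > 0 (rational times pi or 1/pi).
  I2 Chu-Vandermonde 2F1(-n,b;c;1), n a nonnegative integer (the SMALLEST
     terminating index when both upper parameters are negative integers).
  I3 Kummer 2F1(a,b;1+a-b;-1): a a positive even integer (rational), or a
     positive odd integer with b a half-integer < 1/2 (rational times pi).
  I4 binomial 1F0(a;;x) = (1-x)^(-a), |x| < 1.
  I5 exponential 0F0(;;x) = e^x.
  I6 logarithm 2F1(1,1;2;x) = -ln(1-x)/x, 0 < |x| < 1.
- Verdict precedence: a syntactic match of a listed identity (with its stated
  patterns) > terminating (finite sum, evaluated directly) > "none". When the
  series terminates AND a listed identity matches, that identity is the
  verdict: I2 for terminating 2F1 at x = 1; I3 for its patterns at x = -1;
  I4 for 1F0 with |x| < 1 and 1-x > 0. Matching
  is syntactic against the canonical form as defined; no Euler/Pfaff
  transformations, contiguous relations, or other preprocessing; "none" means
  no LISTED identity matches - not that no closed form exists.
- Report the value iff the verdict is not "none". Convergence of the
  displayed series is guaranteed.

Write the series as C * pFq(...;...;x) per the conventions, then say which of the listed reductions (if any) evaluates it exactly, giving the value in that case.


Prefactor 1/4, argument -7/2: 0F1 with upper {-} over lower {5}. Verdict: none here - no I1-I6 shape fits x = -7/2 with lower {5}.

Structural cue: with t_0 = 1/4, (1)_k (C = 1/4) is k! itself.
Adjacent-term ratio: r(k) = (-7/2) * 1 / [(k+5) (k+1)] - rational in k, leading ratio (-7/2); with t_0 = 1/4, classification follows.


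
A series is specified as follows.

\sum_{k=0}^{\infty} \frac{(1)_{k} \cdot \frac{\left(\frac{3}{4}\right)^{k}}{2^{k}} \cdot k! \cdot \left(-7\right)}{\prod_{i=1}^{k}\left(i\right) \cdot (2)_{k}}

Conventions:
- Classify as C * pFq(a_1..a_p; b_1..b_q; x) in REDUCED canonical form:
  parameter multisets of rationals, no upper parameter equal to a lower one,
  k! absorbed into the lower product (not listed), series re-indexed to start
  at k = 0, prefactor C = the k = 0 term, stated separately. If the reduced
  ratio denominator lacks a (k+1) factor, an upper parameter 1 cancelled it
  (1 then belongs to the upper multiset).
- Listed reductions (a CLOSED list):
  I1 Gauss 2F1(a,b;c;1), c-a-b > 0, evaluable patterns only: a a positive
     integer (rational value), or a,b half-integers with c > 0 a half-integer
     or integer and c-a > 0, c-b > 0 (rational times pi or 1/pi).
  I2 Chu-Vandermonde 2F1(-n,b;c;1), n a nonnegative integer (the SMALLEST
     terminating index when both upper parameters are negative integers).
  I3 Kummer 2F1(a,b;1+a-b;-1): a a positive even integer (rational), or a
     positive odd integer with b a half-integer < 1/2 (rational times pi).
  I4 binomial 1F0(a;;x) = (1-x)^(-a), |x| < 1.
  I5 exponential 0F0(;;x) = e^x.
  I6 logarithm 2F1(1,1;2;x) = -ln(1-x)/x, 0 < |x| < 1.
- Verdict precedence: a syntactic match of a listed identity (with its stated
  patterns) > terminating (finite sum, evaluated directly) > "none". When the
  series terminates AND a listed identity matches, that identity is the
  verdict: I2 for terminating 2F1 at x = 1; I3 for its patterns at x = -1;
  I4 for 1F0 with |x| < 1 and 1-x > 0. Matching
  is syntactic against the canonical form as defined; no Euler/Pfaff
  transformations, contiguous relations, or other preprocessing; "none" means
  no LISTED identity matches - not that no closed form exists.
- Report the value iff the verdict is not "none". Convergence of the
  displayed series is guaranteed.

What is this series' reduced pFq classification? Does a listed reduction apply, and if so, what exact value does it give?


Classification (C = -7): 2F1 with upper {1, 1}, lower {2}, argument x = \frac{3}{8}. Verdict: this is logarithm (I6) (the logarithm: parameters (1,1;2), x = \frac{3}{8}). Hence: \frac{56}{3} \cdot \ln\left(\frac{5}{8}\right).

Structural cue: from the first term -7: the factorial ratio (C = -7, x = 3/8) (k+a-1)!/(a-1)! is a rising factorial (a)_k.
Ratio: r(k) = \frac{3}{8} * (k+1) (k+1) / [(k+2) (k+1)] - poly over poly, x = \frac{3}{8} from leading terms; C = -7 at k = 0.


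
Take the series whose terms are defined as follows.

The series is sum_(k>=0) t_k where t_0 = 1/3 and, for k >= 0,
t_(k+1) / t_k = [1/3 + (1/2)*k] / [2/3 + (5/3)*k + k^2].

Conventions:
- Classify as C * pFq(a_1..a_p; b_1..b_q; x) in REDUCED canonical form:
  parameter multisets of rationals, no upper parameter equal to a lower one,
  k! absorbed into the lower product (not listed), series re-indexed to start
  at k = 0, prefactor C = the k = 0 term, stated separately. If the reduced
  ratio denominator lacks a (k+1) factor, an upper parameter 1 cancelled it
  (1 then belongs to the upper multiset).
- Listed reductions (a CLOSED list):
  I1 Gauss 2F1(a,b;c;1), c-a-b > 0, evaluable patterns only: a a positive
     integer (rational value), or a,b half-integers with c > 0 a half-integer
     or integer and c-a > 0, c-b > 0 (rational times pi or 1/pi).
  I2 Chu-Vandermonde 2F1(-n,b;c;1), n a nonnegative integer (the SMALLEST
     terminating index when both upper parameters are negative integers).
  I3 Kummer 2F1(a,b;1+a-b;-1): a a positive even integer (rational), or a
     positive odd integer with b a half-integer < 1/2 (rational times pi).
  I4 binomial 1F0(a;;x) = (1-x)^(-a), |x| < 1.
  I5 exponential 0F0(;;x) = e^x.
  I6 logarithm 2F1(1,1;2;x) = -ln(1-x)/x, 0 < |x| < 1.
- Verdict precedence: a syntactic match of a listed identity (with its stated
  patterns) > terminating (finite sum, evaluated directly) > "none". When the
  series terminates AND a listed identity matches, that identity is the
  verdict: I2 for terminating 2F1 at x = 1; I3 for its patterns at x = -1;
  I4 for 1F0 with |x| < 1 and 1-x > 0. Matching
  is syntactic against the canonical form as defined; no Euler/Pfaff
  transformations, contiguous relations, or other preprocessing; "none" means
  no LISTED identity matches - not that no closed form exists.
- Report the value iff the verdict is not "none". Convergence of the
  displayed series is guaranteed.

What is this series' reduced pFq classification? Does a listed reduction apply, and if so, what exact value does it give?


x = 1/2 here; the reduced form reads 0F0, upper {-}, lower {-}, C = 1/3. Verdict: exponential (I5) matches (the 0F0 exponential series at x = 1/2). Sum: (1/3) * e^(1/2).

The tell: x = (1/2) and roots of the ratio polynomials (C = 1/3) are the negated parameters.
Consecutive-term ratio: r(k) = (1/2) * 1 / [(k+1)] - rational; roots negated = parameters, x = (1/2), C = 1/3.


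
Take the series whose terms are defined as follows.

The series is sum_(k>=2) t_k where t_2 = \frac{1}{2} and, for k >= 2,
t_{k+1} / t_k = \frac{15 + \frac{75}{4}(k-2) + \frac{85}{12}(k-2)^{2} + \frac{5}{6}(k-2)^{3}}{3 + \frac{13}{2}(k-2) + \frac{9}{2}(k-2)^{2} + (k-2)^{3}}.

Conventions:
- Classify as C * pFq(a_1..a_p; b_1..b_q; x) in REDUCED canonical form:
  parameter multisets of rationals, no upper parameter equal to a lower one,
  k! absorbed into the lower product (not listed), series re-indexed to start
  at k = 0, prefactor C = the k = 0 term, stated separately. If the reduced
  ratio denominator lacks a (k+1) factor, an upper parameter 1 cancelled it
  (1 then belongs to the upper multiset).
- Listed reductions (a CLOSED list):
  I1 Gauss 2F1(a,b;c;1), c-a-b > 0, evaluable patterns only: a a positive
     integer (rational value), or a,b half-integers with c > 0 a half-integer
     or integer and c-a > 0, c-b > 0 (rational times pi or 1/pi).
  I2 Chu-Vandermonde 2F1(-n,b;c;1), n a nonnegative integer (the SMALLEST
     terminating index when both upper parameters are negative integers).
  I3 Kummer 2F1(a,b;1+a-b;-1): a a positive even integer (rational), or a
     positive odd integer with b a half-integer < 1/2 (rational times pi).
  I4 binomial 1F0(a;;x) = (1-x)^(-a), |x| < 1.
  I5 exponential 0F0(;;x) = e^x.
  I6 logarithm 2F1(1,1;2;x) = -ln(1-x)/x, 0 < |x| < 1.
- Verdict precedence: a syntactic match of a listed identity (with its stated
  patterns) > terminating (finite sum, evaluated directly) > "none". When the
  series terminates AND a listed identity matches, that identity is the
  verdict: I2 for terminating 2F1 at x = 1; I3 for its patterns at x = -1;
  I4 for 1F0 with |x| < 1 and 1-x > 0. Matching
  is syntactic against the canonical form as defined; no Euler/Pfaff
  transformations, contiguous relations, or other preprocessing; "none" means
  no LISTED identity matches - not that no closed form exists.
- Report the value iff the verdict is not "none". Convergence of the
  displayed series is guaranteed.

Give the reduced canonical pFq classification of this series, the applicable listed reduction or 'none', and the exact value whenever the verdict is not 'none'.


Key step: with t_0 = \frac{1}{2}, the ratio is unreduced: k + 3/2 divides both sides (prefactor 1/2).
Adjacent-term ratio: r(k) = \frac{5}{6} * (k+3) (k+4) / [(k+2) (k+1)] ; factor over Q: parameters, x = \frac{5}{6}, and C = \frac{1}{2}.

Classification (C = \frac{1}{2}): 2F1 with upper {3, 4}, lower {2}, argument x = \frac{5}{6}. Verdict: none. A 2F1 with upper {3, 4} fits none of I1-I6 at x = \frac{5}{6}; the sum runs forever.
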